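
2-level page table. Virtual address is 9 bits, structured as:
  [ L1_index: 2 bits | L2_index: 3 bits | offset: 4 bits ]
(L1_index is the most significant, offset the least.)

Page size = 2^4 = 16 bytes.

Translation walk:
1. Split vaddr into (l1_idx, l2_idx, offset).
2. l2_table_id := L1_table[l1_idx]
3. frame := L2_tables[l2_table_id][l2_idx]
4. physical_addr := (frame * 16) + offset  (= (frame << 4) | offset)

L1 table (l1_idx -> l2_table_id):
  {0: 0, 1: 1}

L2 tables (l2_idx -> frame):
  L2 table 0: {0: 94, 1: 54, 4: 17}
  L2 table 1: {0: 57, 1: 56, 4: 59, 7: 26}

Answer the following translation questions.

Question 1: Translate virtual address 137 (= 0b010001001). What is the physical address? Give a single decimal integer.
Answer: 921

Derivation:
vaddr = 137 = 0b010001001
Split: l1_idx=1, l2_idx=0, offset=9
L1[1] = 1
L2[1][0] = 57
paddr = 57 * 16 + 9 = 921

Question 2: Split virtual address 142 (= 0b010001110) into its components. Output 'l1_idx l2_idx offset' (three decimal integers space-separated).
vaddr = 142 = 0b010001110
  top 2 bits -> l1_idx = 1
  next 3 bits -> l2_idx = 0
  bottom 4 bits -> offset = 14

Answer: 1 0 14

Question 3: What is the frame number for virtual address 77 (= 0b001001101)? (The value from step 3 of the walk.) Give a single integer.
vaddr = 77: l1_idx=0, l2_idx=4
L1[0] = 0; L2[0][4] = 17

Answer: 17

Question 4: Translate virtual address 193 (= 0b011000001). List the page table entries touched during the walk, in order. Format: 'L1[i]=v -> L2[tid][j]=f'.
Answer: L1[1]=1 -> L2[1][4]=59

Derivation:
vaddr = 193 = 0b011000001
Split: l1_idx=1, l2_idx=4, offset=1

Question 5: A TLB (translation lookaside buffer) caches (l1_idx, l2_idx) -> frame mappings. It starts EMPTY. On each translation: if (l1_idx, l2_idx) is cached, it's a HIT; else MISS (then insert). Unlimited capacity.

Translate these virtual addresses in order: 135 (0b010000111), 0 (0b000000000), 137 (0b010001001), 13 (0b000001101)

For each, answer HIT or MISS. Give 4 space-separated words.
Answer: MISS MISS HIT HIT

Derivation:
vaddr=135: (1,0) not in TLB -> MISS, insert
vaddr=0: (0,0) not in TLB -> MISS, insert
vaddr=137: (1,0) in TLB -> HIT
vaddr=13: (0,0) in TLB -> HIT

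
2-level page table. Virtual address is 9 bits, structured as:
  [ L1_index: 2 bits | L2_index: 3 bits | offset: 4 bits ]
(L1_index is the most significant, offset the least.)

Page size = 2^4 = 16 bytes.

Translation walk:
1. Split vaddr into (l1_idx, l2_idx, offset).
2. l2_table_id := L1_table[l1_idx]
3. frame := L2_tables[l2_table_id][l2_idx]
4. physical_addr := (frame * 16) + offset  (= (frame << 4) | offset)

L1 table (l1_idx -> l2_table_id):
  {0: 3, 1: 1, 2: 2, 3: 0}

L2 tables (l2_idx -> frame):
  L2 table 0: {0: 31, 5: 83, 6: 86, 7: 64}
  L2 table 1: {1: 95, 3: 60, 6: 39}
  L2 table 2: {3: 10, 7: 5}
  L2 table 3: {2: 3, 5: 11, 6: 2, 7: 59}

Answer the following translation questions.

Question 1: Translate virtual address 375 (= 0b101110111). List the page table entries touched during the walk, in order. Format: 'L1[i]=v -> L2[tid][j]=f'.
Answer: L1[2]=2 -> L2[2][7]=5

Derivation:
vaddr = 375 = 0b101110111
Split: l1_idx=2, l2_idx=7, offset=7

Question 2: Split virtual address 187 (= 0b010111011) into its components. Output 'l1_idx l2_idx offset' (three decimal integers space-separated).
vaddr = 187 = 0b010111011
  top 2 bits -> l1_idx = 1
  next 3 bits -> l2_idx = 3
  bottom 4 bits -> offset = 11

Answer: 1 3 11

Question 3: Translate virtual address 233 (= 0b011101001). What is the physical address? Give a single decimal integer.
vaddr = 233 = 0b011101001
Split: l1_idx=1, l2_idx=6, offset=9
L1[1] = 1
L2[1][6] = 39
paddr = 39 * 16 + 9 = 633

Answer: 633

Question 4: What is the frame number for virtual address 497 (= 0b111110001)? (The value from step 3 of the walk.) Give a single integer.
Answer: 64

Derivation:
vaddr = 497: l1_idx=3, l2_idx=7
L1[3] = 0; L2[0][7] = 64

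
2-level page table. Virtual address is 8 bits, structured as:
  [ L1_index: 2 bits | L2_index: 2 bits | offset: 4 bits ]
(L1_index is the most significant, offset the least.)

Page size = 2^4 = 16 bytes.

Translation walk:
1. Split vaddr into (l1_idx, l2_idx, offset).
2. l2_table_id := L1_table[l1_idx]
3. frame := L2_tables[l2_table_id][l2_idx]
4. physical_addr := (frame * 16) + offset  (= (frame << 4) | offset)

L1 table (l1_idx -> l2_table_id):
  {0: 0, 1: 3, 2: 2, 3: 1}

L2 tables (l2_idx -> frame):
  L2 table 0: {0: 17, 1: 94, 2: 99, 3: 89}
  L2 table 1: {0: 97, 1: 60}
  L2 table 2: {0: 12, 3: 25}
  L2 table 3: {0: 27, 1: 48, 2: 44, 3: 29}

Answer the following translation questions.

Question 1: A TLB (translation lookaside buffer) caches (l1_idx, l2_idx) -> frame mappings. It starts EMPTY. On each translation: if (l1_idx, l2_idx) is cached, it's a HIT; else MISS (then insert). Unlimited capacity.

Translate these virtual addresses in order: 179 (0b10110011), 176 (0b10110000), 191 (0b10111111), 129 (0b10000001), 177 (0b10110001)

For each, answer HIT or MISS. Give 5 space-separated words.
Answer: MISS HIT HIT MISS HIT

Derivation:
vaddr=179: (2,3) not in TLB -> MISS, insert
vaddr=176: (2,3) in TLB -> HIT
vaddr=191: (2,3) in TLB -> HIT
vaddr=129: (2,0) not in TLB -> MISS, insert
vaddr=177: (2,3) in TLB -> HIT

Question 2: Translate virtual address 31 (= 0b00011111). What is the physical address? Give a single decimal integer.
vaddr = 31 = 0b00011111
Split: l1_idx=0, l2_idx=1, offset=15
L1[0] = 0
L2[0][1] = 94
paddr = 94 * 16 + 15 = 1519

Answer: 1519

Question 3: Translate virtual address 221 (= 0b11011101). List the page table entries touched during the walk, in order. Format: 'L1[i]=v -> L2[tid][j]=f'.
vaddr = 221 = 0b11011101
Split: l1_idx=3, l2_idx=1, offset=13

Answer: L1[3]=1 -> L2[1][1]=60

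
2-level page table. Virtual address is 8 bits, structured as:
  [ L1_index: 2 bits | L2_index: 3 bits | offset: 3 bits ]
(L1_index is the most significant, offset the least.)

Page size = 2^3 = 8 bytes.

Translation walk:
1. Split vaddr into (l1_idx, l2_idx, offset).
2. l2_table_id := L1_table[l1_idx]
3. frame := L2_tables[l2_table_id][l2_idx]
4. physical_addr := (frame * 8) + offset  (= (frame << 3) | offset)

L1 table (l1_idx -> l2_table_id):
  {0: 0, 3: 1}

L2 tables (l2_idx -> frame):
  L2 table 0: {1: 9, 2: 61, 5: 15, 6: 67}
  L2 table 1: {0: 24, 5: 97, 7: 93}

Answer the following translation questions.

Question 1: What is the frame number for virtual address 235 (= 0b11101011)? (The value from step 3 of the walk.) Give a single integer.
vaddr = 235: l1_idx=3, l2_idx=5
L1[3] = 1; L2[1][5] = 97

Answer: 97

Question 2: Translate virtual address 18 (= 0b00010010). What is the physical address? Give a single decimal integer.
Answer: 490

Derivation:
vaddr = 18 = 0b00010010
Split: l1_idx=0, l2_idx=2, offset=2
L1[0] = 0
L2[0][2] = 61
paddr = 61 * 8 + 2 = 490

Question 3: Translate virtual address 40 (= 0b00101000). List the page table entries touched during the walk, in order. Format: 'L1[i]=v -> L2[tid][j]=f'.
Answer: L1[0]=0 -> L2[0][5]=15

Derivation:
vaddr = 40 = 0b00101000
Split: l1_idx=0, l2_idx=5, offset=0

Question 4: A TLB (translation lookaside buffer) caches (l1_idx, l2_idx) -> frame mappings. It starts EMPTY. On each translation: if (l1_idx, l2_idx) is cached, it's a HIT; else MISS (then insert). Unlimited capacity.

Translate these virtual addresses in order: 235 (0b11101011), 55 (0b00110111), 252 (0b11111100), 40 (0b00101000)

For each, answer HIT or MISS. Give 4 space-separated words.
vaddr=235: (3,5) not in TLB -> MISS, insert
vaddr=55: (0,6) not in TLB -> MISS, insert
vaddr=252: (3,7) not in TLB -> MISS, insert
vaddr=40: (0,5) not in TLB -> MISS, insert

Answer: MISS MISS MISS MISS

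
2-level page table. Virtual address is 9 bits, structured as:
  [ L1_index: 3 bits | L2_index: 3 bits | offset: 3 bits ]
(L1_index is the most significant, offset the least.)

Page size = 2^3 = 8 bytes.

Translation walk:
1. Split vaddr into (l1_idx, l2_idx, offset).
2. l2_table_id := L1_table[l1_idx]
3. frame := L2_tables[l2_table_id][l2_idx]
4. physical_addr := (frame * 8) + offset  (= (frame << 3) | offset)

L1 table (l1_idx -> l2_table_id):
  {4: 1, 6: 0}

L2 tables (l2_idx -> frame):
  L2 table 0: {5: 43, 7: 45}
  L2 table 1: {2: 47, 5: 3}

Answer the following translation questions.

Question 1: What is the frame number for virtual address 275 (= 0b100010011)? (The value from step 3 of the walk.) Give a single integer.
Answer: 47

Derivation:
vaddr = 275: l1_idx=4, l2_idx=2
L1[4] = 1; L2[1][2] = 47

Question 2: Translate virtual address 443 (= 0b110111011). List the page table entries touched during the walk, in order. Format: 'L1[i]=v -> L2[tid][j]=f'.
vaddr = 443 = 0b110111011
Split: l1_idx=6, l2_idx=7, offset=3

Answer: L1[6]=0 -> L2[0][7]=45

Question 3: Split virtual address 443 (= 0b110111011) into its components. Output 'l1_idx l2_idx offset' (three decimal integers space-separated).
vaddr = 443 = 0b110111011
  top 3 bits -> l1_idx = 6
  next 3 bits -> l2_idx = 7
  bottom 3 bits -> offset = 3

Answer: 6 7 3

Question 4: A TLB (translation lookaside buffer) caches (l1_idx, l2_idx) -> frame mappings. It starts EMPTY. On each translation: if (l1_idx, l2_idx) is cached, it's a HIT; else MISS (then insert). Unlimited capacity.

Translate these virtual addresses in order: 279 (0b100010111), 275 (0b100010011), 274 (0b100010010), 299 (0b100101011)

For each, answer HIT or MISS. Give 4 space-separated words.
Answer: MISS HIT HIT MISS

Derivation:
vaddr=279: (4,2) not in TLB -> MISS, insert
vaddr=275: (4,2) in TLB -> HIT
vaddr=274: (4,2) in TLB -> HIT
vaddr=299: (4,5) not in TLB -> MISS, insert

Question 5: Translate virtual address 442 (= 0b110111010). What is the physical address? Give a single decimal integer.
Answer: 362

Derivation:
vaddr = 442 = 0b110111010
Split: l1_idx=6, l2_idx=7, offset=2
L1[6] = 0
L2[0][7] = 45
paddr = 45 * 8 + 2 = 362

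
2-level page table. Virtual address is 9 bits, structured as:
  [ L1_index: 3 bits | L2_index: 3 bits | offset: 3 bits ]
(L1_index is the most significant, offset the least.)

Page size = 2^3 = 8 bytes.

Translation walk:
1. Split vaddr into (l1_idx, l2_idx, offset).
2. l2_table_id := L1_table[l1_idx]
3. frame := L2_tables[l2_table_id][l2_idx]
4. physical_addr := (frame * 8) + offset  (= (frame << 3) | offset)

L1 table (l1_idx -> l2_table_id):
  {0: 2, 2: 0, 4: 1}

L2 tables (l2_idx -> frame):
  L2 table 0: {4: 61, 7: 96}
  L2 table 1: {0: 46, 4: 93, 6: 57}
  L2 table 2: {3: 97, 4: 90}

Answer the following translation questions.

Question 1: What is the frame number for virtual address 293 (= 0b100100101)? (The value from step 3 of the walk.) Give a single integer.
Answer: 93

Derivation:
vaddr = 293: l1_idx=4, l2_idx=4
L1[4] = 1; L2[1][4] = 93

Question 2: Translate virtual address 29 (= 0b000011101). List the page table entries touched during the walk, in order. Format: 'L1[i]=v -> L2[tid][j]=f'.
vaddr = 29 = 0b000011101
Split: l1_idx=0, l2_idx=3, offset=5

Answer: L1[0]=2 -> L2[2][3]=97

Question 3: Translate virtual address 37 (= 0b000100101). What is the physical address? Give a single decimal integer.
Answer: 725

Derivation:
vaddr = 37 = 0b000100101
Split: l1_idx=0, l2_idx=4, offset=5
L1[0] = 2
L2[2][4] = 90
paddr = 90 * 8 + 5 = 725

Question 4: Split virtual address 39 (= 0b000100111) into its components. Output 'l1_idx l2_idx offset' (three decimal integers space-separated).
Answer: 0 4 7

Derivation:
vaddr = 39 = 0b000100111
  top 3 bits -> l1_idx = 0
  next 3 bits -> l2_idx = 4
  bottom 3 bits -> offset = 7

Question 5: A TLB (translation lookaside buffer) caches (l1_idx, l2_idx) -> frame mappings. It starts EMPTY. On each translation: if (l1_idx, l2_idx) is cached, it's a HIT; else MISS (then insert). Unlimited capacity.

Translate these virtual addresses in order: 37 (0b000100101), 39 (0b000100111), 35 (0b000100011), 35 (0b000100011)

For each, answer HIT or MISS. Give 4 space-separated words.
vaddr=37: (0,4) not in TLB -> MISS, insert
vaddr=39: (0,4) in TLB -> HIT
vaddr=35: (0,4) in TLB -> HIT
vaddr=35: (0,4) in TLB -> HIT

Answer: MISS HIT HIT HIT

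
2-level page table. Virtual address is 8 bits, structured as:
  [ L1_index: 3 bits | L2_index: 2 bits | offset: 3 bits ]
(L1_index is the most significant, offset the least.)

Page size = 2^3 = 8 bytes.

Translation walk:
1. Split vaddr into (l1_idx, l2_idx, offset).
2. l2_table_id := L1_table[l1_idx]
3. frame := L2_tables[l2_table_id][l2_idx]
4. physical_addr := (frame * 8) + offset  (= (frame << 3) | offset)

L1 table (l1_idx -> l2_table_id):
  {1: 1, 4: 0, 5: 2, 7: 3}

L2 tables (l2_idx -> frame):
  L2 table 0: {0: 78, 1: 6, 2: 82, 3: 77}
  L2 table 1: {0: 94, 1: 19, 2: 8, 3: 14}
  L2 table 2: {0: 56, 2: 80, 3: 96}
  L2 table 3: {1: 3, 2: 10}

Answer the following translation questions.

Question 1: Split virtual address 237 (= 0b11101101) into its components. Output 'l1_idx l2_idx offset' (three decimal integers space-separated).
Answer: 7 1 5

Derivation:
vaddr = 237 = 0b11101101
  top 3 bits -> l1_idx = 7
  next 2 bits -> l2_idx = 1
  bottom 3 bits -> offset = 5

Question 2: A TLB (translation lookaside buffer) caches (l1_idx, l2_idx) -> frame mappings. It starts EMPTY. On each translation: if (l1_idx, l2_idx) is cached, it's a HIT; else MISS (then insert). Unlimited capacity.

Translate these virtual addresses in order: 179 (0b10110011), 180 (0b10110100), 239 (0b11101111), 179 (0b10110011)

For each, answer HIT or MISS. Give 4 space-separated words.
Answer: MISS HIT MISS HIT

Derivation:
vaddr=179: (5,2) not in TLB -> MISS, insert
vaddr=180: (5,2) in TLB -> HIT
vaddr=239: (7,1) not in TLB -> MISS, insert
vaddr=179: (5,2) in TLB -> HIT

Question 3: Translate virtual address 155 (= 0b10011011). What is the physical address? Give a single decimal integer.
Answer: 619

Derivation:
vaddr = 155 = 0b10011011
Split: l1_idx=4, l2_idx=3, offset=3
L1[4] = 0
L2[0][3] = 77
paddr = 77 * 8 + 3 = 619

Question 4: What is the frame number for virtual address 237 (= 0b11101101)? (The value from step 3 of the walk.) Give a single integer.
Answer: 3

Derivation:
vaddr = 237: l1_idx=7, l2_idx=1
L1[7] = 3; L2[3][1] = 3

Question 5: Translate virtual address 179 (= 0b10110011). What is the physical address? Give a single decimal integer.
Answer: 643

Derivation:
vaddr = 179 = 0b10110011
Split: l1_idx=5, l2_idx=2, offset=3
L1[5] = 2
L2[2][2] = 80
paddr = 80 * 8 + 3 = 643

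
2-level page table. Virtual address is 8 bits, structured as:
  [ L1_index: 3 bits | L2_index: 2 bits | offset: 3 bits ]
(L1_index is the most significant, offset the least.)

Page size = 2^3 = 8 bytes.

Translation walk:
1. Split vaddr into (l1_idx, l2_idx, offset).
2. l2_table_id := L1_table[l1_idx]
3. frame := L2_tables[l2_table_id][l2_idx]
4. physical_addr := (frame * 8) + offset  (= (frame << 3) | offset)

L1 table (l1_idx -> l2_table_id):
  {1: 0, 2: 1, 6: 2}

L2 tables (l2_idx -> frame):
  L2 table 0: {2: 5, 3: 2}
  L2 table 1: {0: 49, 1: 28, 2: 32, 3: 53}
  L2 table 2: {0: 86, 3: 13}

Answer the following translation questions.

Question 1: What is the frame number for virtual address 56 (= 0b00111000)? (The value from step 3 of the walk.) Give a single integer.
vaddr = 56: l1_idx=1, l2_idx=3
L1[1] = 0; L2[0][3] = 2

Answer: 2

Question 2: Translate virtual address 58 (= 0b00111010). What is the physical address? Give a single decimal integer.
Answer: 18

Derivation:
vaddr = 58 = 0b00111010
Split: l1_idx=1, l2_idx=3, offset=2
L1[1] = 0
L2[0][3] = 2
paddr = 2 * 8 + 2 = 18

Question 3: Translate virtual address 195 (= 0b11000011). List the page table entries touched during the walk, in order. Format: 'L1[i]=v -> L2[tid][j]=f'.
Answer: L1[6]=2 -> L2[2][0]=86

Derivation:
vaddr = 195 = 0b11000011
Split: l1_idx=6, l2_idx=0, offset=3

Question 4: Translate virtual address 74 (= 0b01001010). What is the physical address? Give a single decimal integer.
Answer: 226

Derivation:
vaddr = 74 = 0b01001010
Split: l1_idx=2, l2_idx=1, offset=2
L1[2] = 1
L2[1][1] = 28
paddr = 28 * 8 + 2 = 226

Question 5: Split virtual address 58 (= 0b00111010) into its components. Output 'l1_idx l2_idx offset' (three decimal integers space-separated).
vaddr = 58 = 0b00111010
  top 3 bits -> l1_idx = 1
  next 2 bits -> l2_idx = 3
  bottom 3 bits -> offset = 2

Answer: 1 3 2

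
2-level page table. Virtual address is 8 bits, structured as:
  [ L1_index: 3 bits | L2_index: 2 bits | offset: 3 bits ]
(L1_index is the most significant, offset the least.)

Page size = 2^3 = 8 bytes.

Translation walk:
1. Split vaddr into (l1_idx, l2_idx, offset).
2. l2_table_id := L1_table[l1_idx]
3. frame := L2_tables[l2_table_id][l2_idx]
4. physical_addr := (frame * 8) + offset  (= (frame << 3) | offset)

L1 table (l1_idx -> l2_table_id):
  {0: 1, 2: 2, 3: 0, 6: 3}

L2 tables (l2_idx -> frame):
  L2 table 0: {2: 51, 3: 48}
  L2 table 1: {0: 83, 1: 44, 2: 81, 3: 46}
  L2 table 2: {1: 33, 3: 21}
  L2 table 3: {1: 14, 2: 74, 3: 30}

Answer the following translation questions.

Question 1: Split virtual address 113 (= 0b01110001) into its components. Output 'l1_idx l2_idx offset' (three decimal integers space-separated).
Answer: 3 2 1

Derivation:
vaddr = 113 = 0b01110001
  top 3 bits -> l1_idx = 3
  next 2 bits -> l2_idx = 2
  bottom 3 bits -> offset = 1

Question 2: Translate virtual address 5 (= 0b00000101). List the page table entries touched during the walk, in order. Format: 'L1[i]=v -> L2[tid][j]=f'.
Answer: L1[0]=1 -> L2[1][0]=83

Derivation:
vaddr = 5 = 0b00000101
Split: l1_idx=0, l2_idx=0, offset=5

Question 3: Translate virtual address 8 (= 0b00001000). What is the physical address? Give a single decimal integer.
Answer: 352

Derivation:
vaddr = 8 = 0b00001000
Split: l1_idx=0, l2_idx=1, offset=0
L1[0] = 1
L2[1][1] = 44
paddr = 44 * 8 + 0 = 352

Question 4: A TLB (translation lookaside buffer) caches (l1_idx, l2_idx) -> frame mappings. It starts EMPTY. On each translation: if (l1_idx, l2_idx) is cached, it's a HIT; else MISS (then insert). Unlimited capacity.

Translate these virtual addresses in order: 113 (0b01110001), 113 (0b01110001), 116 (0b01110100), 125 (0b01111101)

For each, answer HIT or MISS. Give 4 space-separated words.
Answer: MISS HIT HIT MISS

Derivation:
vaddr=113: (3,2) not in TLB -> MISS, insert
vaddr=113: (3,2) in TLB -> HIT
vaddr=116: (3,2) in TLB -> HIT
vaddr=125: (3,3) not in TLB -> MISS, insert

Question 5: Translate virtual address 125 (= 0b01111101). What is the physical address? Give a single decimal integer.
Answer: 389

Derivation:
vaddr = 125 = 0b01111101
Split: l1_idx=3, l2_idx=3, offset=5
L1[3] = 0
L2[0][3] = 48
paddr = 48 * 8 + 5 = 389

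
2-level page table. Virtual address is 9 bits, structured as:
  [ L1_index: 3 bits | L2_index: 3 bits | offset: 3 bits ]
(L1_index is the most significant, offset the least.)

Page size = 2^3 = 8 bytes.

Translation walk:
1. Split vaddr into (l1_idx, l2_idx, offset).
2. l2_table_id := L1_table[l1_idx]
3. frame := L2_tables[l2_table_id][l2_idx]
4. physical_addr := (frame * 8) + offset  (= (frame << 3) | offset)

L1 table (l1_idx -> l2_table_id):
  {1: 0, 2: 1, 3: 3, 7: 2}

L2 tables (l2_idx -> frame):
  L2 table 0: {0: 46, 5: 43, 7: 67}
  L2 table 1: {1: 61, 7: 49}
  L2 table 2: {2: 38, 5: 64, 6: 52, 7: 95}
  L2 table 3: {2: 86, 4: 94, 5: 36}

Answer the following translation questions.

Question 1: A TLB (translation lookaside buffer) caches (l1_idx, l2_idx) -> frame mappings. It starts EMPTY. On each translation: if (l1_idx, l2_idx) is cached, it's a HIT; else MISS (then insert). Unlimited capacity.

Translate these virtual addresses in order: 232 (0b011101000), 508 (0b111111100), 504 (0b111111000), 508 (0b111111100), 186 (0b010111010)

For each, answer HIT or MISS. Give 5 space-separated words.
vaddr=232: (3,5) not in TLB -> MISS, insert
vaddr=508: (7,7) not in TLB -> MISS, insert
vaddr=504: (7,7) in TLB -> HIT
vaddr=508: (7,7) in TLB -> HIT
vaddr=186: (2,7) not in TLB -> MISS, insert

Answer: MISS MISS HIT HIT MISS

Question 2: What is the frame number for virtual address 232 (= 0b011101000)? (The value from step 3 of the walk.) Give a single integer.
vaddr = 232: l1_idx=3, l2_idx=5
L1[3] = 3; L2[3][5] = 36

Answer: 36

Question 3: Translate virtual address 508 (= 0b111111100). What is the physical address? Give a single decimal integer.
vaddr = 508 = 0b111111100
Split: l1_idx=7, l2_idx=7, offset=4
L1[7] = 2
L2[2][7] = 95
paddr = 95 * 8 + 4 = 764

Answer: 764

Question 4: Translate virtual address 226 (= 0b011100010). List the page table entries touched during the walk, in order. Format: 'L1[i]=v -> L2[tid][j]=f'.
Answer: L1[3]=3 -> L2[3][4]=94

Derivation:
vaddr = 226 = 0b011100010
Split: l1_idx=3, l2_idx=4, offset=2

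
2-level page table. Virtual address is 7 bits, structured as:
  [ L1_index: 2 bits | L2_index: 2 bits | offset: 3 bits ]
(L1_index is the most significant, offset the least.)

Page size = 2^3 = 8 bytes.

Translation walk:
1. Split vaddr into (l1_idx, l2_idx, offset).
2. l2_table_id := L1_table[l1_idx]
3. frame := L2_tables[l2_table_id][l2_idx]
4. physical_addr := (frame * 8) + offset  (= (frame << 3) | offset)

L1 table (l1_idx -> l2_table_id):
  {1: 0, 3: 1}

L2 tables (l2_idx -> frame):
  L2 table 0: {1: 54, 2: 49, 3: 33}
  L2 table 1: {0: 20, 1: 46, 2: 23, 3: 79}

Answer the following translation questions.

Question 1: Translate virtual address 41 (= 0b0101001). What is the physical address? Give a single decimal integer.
Answer: 433

Derivation:
vaddr = 41 = 0b0101001
Split: l1_idx=1, l2_idx=1, offset=1
L1[1] = 0
L2[0][1] = 54
paddr = 54 * 8 + 1 = 433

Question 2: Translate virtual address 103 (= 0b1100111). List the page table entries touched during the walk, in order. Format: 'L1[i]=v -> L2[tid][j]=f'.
Answer: L1[3]=1 -> L2[1][0]=20

Derivation:
vaddr = 103 = 0b1100111
Split: l1_idx=3, l2_idx=0, offset=7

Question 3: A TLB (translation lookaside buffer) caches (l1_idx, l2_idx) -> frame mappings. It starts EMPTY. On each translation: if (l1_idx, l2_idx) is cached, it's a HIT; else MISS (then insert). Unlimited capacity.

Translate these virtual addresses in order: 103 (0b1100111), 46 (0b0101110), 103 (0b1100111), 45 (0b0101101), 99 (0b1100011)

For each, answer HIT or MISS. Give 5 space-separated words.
Answer: MISS MISS HIT HIT HIT

Derivation:
vaddr=103: (3,0) not in TLB -> MISS, insert
vaddr=46: (1,1) not in TLB -> MISS, insert
vaddr=103: (3,0) in TLB -> HIT
vaddr=45: (1,1) in TLB -> HIT
vaddr=99: (3,0) in TLB -> HIT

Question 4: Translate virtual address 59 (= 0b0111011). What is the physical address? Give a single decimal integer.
vaddr = 59 = 0b0111011
Split: l1_idx=1, l2_idx=3, offset=3
L1[1] = 0
L2[0][3] = 33
paddr = 33 * 8 + 3 = 267

Answer: 267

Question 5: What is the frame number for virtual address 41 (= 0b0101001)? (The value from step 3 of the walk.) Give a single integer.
Answer: 54

Derivation:
vaddr = 41: l1_idx=1, l2_idx=1
L1[1] = 0; L2[0][1] = 54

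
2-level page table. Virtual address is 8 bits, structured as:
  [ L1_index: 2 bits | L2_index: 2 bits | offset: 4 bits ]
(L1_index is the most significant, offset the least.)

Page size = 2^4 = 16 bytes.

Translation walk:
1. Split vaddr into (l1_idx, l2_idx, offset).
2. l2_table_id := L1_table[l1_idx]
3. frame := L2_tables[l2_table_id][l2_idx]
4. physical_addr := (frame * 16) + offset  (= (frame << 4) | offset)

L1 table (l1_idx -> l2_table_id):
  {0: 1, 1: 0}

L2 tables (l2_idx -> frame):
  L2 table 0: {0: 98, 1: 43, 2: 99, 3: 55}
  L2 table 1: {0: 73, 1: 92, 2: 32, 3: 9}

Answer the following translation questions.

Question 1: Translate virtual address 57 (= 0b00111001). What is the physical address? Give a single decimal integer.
vaddr = 57 = 0b00111001
Split: l1_idx=0, l2_idx=3, offset=9
L1[0] = 1
L2[1][3] = 9
paddr = 9 * 16 + 9 = 153

Answer: 153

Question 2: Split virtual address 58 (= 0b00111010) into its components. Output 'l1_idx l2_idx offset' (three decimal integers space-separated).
vaddr = 58 = 0b00111010
  top 2 bits -> l1_idx = 0
  next 2 bits -> l2_idx = 3
  bottom 4 bits -> offset = 10

Answer: 0 3 10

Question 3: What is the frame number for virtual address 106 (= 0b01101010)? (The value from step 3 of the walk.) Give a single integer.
Answer: 99

Derivation:
vaddr = 106: l1_idx=1, l2_idx=2
L1[1] = 0; L2[0][2] = 99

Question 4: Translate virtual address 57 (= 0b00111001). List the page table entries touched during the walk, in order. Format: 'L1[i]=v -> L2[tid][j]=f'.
Answer: L1[0]=1 -> L2[1][3]=9

Derivation:
vaddr = 57 = 0b00111001
Split: l1_idx=0, l2_idx=3, offset=9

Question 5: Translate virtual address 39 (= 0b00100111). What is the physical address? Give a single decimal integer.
vaddr = 39 = 0b00100111
Split: l1_idx=0, l2_idx=2, offset=7
L1[0] = 1
L2[1][2] = 32
paddr = 32 * 16 + 7 = 519

Answer: 519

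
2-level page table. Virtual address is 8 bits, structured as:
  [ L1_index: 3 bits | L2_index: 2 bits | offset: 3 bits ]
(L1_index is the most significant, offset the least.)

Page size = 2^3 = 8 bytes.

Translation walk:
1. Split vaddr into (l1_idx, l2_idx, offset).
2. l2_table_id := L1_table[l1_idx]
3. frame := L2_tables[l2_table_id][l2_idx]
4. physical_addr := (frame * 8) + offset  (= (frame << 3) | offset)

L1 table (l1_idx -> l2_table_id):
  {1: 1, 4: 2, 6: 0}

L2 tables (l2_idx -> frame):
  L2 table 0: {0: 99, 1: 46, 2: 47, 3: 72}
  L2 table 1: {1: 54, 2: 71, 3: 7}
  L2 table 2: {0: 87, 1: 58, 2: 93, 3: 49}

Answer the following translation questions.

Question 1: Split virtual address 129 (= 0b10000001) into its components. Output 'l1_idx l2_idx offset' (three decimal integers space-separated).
vaddr = 129 = 0b10000001
  top 3 bits -> l1_idx = 4
  next 2 bits -> l2_idx = 0
  bottom 3 bits -> offset = 1

Answer: 4 0 1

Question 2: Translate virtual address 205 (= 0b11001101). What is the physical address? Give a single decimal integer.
vaddr = 205 = 0b11001101
Split: l1_idx=6, l2_idx=1, offset=5
L1[6] = 0
L2[0][1] = 46
paddr = 46 * 8 + 5 = 373

Answer: 373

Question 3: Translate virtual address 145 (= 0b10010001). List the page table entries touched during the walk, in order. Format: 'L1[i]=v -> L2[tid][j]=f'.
Answer: L1[4]=2 -> L2[2][2]=93

Derivation:
vaddr = 145 = 0b10010001
Split: l1_idx=4, l2_idx=2, offset=1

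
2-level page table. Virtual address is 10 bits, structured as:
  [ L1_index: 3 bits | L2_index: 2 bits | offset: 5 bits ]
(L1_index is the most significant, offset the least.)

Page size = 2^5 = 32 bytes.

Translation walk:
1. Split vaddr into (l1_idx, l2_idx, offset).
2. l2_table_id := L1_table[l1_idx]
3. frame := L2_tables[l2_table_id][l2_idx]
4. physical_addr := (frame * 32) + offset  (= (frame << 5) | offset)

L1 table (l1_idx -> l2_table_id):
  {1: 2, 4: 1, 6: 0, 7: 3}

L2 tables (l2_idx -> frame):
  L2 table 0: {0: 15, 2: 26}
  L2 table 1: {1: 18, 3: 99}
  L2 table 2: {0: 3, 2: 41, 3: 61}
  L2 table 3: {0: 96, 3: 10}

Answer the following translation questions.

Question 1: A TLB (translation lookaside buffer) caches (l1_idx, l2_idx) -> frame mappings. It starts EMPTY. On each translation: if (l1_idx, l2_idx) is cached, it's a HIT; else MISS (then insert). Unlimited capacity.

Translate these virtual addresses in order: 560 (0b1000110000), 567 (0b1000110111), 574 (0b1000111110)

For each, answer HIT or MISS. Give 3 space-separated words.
vaddr=560: (4,1) not in TLB -> MISS, insert
vaddr=567: (4,1) in TLB -> HIT
vaddr=574: (4,1) in TLB -> HIT

Answer: MISS HIT HIT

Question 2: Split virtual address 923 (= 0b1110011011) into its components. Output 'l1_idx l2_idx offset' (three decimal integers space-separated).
vaddr = 923 = 0b1110011011
  top 3 bits -> l1_idx = 7
  next 2 bits -> l2_idx = 0
  bottom 5 bits -> offset = 27

Answer: 7 0 27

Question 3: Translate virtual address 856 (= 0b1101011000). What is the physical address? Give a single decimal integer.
vaddr = 856 = 0b1101011000
Split: l1_idx=6, l2_idx=2, offset=24
L1[6] = 0
L2[0][2] = 26
paddr = 26 * 32 + 24 = 856

Answer: 856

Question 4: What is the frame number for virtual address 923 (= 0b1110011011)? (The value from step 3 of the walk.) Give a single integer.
Answer: 96

Derivation:
vaddr = 923: l1_idx=7, l2_idx=0
L1[7] = 3; L2[3][0] = 96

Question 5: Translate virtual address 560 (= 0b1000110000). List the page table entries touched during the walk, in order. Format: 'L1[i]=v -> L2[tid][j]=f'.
Answer: L1[4]=1 -> L2[1][1]=18

Derivation:
vaddr = 560 = 0b1000110000
Split: l1_idx=4, l2_idx=1, offset=16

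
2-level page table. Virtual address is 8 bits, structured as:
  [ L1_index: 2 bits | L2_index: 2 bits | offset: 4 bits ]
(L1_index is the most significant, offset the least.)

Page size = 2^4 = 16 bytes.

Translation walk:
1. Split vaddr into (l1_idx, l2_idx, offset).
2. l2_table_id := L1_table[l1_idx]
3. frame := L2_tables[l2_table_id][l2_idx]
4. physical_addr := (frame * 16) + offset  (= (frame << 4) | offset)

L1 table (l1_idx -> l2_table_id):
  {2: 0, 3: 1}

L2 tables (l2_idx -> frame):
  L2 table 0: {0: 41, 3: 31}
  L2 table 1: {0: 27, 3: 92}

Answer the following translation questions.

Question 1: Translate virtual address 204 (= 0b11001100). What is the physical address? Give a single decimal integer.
Answer: 444

Derivation:
vaddr = 204 = 0b11001100
Split: l1_idx=3, l2_idx=0, offset=12
L1[3] = 1
L2[1][0] = 27
paddr = 27 * 16 + 12 = 444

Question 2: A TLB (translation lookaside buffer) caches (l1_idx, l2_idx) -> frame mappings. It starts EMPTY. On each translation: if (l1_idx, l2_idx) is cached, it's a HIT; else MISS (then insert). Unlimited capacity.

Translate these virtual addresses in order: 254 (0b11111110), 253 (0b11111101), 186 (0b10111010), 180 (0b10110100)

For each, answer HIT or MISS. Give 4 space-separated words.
vaddr=254: (3,3) not in TLB -> MISS, insert
vaddr=253: (3,3) in TLB -> HIT
vaddr=186: (2,3) not in TLB -> MISS, insert
vaddr=180: (2,3) in TLB -> HIT

Answer: MISS HIT MISS HIT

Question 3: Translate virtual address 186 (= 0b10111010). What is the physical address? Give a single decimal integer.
vaddr = 186 = 0b10111010
Split: l1_idx=2, l2_idx=3, offset=10
L1[2] = 0
L2[0][3] = 31
paddr = 31 * 16 + 10 = 506

Answer: 506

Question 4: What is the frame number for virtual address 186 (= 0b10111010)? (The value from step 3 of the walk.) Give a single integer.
vaddr = 186: l1_idx=2, l2_idx=3
L1[2] = 0; L2[0][3] = 31

Answer: 31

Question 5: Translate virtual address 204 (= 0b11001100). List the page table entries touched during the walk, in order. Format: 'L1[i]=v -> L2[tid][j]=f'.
vaddr = 204 = 0b11001100
Split: l1_idx=3, l2_idx=0, offset=12

Answer: L1[3]=1 -> L2[1][0]=27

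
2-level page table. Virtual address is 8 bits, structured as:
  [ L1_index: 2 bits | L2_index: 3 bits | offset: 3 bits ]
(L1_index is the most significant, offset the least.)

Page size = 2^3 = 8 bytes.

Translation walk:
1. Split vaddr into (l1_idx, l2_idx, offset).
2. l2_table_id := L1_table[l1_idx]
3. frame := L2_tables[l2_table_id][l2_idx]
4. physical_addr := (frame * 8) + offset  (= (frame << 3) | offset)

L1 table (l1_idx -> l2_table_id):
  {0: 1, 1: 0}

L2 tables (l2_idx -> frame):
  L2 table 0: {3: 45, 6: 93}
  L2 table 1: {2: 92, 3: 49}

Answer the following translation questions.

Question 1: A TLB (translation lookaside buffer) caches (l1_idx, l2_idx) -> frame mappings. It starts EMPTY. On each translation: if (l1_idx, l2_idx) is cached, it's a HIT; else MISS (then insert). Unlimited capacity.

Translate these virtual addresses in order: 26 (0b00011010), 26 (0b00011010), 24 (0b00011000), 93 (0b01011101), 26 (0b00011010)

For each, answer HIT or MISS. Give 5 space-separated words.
Answer: MISS HIT HIT MISS HIT

Derivation:
vaddr=26: (0,3) not in TLB -> MISS, insert
vaddr=26: (0,3) in TLB -> HIT
vaddr=24: (0,3) in TLB -> HIT
vaddr=93: (1,3) not in TLB -> MISS, insert
vaddr=26: (0,3) in TLB -> HIT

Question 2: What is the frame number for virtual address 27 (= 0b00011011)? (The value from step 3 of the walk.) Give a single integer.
vaddr = 27: l1_idx=0, l2_idx=3
L1[0] = 1; L2[1][3] = 49

Answer: 49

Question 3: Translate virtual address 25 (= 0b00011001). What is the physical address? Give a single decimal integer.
Answer: 393

Derivation:
vaddr = 25 = 0b00011001
Split: l1_idx=0, l2_idx=3, offset=1
L1[0] = 1
L2[1][3] = 49
paddr = 49 * 8 + 1 = 393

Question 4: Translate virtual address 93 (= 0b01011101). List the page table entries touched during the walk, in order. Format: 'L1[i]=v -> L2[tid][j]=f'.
vaddr = 93 = 0b01011101
Split: l1_idx=1, l2_idx=3, offset=5

Answer: L1[1]=0 -> L2[0][3]=45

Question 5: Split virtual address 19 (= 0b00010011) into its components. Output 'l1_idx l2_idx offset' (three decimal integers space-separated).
vaddr = 19 = 0b00010011
  top 2 bits -> l1_idx = 0
  next 3 bits -> l2_idx = 2
  bottom 3 bits -> offset = 3

Answer: 0 2 3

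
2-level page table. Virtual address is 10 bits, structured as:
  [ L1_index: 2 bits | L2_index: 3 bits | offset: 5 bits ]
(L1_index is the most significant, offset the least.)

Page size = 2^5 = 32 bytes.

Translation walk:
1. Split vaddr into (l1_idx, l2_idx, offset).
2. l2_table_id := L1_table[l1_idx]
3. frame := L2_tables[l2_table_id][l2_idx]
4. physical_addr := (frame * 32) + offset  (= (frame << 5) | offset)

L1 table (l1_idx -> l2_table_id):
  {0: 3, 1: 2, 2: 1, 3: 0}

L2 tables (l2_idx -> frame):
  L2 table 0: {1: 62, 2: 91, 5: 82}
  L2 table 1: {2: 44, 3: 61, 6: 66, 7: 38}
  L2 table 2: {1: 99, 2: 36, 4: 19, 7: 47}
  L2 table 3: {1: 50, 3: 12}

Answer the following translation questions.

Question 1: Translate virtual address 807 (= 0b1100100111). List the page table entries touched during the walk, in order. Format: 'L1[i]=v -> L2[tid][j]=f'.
vaddr = 807 = 0b1100100111
Split: l1_idx=3, l2_idx=1, offset=7

Answer: L1[3]=0 -> L2[0][1]=62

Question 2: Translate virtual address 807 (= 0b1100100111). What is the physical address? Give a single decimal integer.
vaddr = 807 = 0b1100100111
Split: l1_idx=3, l2_idx=1, offset=7
L1[3] = 0
L2[0][1] = 62
paddr = 62 * 32 + 7 = 1991

Answer: 1991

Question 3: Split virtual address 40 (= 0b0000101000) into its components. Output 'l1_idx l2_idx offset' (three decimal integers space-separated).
vaddr = 40 = 0b0000101000
  top 2 bits -> l1_idx = 0
  next 3 bits -> l2_idx = 1
  bottom 5 bits -> offset = 8

Answer: 0 1 8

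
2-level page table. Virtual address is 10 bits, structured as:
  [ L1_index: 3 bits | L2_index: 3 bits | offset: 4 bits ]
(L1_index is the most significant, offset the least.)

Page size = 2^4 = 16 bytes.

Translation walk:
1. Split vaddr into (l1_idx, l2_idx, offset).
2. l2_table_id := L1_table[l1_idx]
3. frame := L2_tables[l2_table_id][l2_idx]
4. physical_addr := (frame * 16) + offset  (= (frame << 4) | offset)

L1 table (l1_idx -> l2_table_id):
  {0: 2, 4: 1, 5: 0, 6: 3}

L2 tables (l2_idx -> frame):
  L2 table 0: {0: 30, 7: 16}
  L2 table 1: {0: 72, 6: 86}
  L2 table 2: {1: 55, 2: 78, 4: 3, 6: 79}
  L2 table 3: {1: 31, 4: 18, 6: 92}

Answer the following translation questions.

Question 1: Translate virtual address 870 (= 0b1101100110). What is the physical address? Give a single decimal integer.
Answer: 1478

Derivation:
vaddr = 870 = 0b1101100110
Split: l1_idx=6, l2_idx=6, offset=6
L1[6] = 3
L2[3][6] = 92
paddr = 92 * 16 + 6 = 1478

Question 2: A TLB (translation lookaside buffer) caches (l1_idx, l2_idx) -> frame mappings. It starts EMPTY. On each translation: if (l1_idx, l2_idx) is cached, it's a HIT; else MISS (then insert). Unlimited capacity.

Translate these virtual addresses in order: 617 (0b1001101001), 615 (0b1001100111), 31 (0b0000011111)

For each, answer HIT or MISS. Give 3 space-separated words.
Answer: MISS HIT MISS

Derivation:
vaddr=617: (4,6) not in TLB -> MISS, insert
vaddr=615: (4,6) in TLB -> HIT
vaddr=31: (0,1) not in TLB -> MISS, insert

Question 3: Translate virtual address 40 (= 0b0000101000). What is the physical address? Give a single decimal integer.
Answer: 1256

Derivation:
vaddr = 40 = 0b0000101000
Split: l1_idx=0, l2_idx=2, offset=8
L1[0] = 2
L2[2][2] = 78
paddr = 78 * 16 + 8 = 1256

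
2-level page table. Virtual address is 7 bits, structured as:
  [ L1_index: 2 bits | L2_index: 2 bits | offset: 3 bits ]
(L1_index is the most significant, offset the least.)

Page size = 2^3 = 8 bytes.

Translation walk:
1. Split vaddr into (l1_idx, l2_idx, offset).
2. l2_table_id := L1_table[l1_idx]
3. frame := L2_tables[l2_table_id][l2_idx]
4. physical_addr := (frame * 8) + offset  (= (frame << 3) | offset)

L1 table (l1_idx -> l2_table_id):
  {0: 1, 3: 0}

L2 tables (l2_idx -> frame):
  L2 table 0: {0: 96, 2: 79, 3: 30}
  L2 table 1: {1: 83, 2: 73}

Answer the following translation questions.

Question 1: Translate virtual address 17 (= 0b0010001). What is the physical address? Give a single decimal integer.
vaddr = 17 = 0b0010001
Split: l1_idx=0, l2_idx=2, offset=1
L1[0] = 1
L2[1][2] = 73
paddr = 73 * 8 + 1 = 585

Answer: 585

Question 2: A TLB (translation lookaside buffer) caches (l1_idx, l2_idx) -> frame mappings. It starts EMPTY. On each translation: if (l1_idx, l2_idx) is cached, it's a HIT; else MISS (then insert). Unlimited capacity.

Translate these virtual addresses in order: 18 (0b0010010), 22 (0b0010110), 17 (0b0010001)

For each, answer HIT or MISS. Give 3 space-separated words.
vaddr=18: (0,2) not in TLB -> MISS, insert
vaddr=22: (0,2) in TLB -> HIT
vaddr=17: (0,2) in TLB -> HIT

Answer: MISS HIT HIT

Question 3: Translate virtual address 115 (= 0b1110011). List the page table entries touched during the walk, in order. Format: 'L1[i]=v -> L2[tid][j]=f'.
Answer: L1[3]=0 -> L2[0][2]=79

Derivation:
vaddr = 115 = 0b1110011
Split: l1_idx=3, l2_idx=2, offset=3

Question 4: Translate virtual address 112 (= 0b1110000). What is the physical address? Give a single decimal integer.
Answer: 632

Derivation:
vaddr = 112 = 0b1110000
Split: l1_idx=3, l2_idx=2, offset=0
L1[3] = 0
L2[0][2] = 79
paddr = 79 * 8 + 0 = 632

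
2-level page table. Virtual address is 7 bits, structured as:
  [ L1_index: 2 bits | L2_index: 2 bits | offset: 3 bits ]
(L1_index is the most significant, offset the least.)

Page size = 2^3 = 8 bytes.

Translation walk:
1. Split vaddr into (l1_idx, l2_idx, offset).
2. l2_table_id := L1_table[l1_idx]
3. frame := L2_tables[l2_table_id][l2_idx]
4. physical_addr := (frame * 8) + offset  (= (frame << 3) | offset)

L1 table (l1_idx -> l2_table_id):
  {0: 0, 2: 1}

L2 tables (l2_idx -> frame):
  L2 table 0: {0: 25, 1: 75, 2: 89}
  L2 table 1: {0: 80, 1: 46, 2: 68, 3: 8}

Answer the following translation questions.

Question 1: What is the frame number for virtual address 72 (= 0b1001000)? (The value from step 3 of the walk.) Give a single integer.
Answer: 46

Derivation:
vaddr = 72: l1_idx=2, l2_idx=1
L1[2] = 1; L2[1][1] = 46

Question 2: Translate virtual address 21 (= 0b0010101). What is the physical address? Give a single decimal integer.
vaddr = 21 = 0b0010101
Split: l1_idx=0, l2_idx=2, offset=5
L1[0] = 0
L2[0][2] = 89
paddr = 89 * 8 + 5 = 717

Answer: 717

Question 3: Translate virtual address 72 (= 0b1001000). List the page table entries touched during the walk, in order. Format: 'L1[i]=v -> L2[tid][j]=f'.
vaddr = 72 = 0b1001000
Split: l1_idx=2, l2_idx=1, offset=0

Answer: L1[2]=1 -> L2[1][1]=46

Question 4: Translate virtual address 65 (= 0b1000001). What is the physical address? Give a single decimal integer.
Answer: 641

Derivation:
vaddr = 65 = 0b1000001
Split: l1_idx=2, l2_idx=0, offset=1
L1[2] = 1
L2[1][0] = 80
paddr = 80 * 8 + 1 = 641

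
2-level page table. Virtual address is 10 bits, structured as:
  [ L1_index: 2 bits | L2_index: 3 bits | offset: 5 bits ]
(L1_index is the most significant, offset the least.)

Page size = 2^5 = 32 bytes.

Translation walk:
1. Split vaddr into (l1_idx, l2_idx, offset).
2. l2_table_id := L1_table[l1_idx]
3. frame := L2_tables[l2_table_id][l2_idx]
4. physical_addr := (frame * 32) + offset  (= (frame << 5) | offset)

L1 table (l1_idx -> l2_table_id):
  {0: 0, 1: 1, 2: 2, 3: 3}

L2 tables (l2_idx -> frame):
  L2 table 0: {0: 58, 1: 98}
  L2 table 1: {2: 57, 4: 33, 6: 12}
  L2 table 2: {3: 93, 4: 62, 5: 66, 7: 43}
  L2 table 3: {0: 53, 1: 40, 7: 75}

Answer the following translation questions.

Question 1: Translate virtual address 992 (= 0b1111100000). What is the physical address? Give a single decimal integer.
Answer: 2400

Derivation:
vaddr = 992 = 0b1111100000
Split: l1_idx=3, l2_idx=7, offset=0
L1[3] = 3
L2[3][7] = 75
paddr = 75 * 32 + 0 = 2400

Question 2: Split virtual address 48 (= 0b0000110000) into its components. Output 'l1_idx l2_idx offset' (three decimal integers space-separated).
Answer: 0 1 16

Derivation:
vaddr = 48 = 0b0000110000
  top 2 bits -> l1_idx = 0
  next 3 bits -> l2_idx = 1
  bottom 5 bits -> offset = 16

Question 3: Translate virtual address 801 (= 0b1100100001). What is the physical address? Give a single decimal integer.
Answer: 1281

Derivation:
vaddr = 801 = 0b1100100001
Split: l1_idx=3, l2_idx=1, offset=1
L1[3] = 3
L2[3][1] = 40
paddr = 40 * 32 + 1 = 1281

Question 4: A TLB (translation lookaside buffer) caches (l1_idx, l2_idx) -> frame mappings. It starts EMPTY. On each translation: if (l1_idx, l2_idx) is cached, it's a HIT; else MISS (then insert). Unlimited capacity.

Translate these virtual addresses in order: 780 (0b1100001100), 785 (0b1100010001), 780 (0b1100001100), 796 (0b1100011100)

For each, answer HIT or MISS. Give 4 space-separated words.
Answer: MISS HIT HIT HIT

Derivation:
vaddr=780: (3,0) not in TLB -> MISS, insert
vaddr=785: (3,0) in TLB -> HIT
vaddr=780: (3,0) in TLB -> HIT
vaddr=796: (3,0) in TLB -> HIT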